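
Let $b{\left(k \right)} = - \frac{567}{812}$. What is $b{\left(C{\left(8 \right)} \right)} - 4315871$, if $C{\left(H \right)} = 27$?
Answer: $- \frac{500641117}{116} \approx -4.3159 \cdot 10^{6}$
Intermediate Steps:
$b{\left(k \right)} = - \frac{81}{116}$ ($b{\left(k \right)} = \left(-567\right) \frac{1}{812} = - \frac{81}{116}$)
$b{\left(C{\left(8 \right)} \right)} - 4315871 = - \frac{81}{116} - 4315871 = - \frac{500641117}{116}$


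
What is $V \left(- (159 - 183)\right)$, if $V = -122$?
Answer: $-2928$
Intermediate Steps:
$V \left(- (159 - 183)\right) = - 122 \left(- (159 - 183)\right) = - 122 \left(\left(-1\right) \left(-24\right)\right) = \left(-122\right) 24 = -2928$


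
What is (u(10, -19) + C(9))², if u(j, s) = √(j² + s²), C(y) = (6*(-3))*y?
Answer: (162 - √461)² ≈ 19748.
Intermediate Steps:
C(y) = -18*y
(u(10, -19) + C(9))² = (√(10² + (-19)²) - 18*9)² = (√(100 + 361) - 162)² = (√461 - 162)² = (-162 + √461)²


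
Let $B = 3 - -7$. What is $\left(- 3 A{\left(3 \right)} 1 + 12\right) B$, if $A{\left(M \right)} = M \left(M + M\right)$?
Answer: $-420$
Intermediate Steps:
$B = 10$ ($B = 3 + 7 = 10$)
$A{\left(M \right)} = 2 M^{2}$ ($A{\left(M \right)} = M 2 M = 2 M^{2}$)
$\left(- 3 A{\left(3 \right)} 1 + 12\right) B = \left(- 3 \cdot 2 \cdot 3^{2} \cdot 1 + 12\right) 10 = \left(- 3 \cdot 2 \cdot 9 \cdot 1 + 12\right) 10 = \left(\left(-3\right) 18 \cdot 1 + 12\right) 10 = \left(\left(-54\right) 1 + 12\right) 10 = \left(-54 + 12\right) 10 = \left(-42\right) 10 = -420$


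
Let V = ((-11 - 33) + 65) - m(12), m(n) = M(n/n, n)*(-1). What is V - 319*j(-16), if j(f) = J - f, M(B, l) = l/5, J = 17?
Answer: -52518/5 ≈ -10504.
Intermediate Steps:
M(B, l) = l/5 (M(B, l) = l*(⅕) = l/5)
j(f) = 17 - f
m(n) = -n/5 (m(n) = (n/5)*(-1) = -n/5)
V = 117/5 (V = ((-11 - 33) + 65) - (-1)*12/5 = (-44 + 65) - 1*(-12/5) = 21 + 12/5 = 117/5 ≈ 23.400)
V - 319*j(-16) = 117/5 - 319*(17 - 1*(-16)) = 117/5 - 319*(17 + 16) = 117/5 - 319*33 = 117/5 - 10527 = -52518/5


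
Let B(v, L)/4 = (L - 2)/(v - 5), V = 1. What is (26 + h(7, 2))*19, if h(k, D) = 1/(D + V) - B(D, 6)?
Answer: 1805/3 ≈ 601.67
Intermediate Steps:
B(v, L) = 4*(-2 + L)/(-5 + v) (B(v, L) = 4*((L - 2)/(v - 5)) = 4*((-2 + L)/(-5 + v)) = 4*(-2 + L)/(-5 + v))
h(k, D) = 1/(1 + D) - 16/(-5 + D) (h(k, D) = 1/(D + 1) - 4*(-2 + 6)/(-5 + D) = 1/(1 + D) - 4*4/(-5 + D) = 1/(1 + D) - 16/(-5 + D))
(26 + h(7, 2))*19 = (26 + 3*(-7 - 5*2)/((1 + 2)*(-5 + 2)))*19 = (26 + 3*(-7 - 10)/(3*(-3)))*19 = (26 + 3*(⅓)*(-⅓)*(-17))*19 = (26 + 17/3)*19 = (95/3)*19 = 1805/3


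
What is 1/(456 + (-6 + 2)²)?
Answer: 1/472 ≈ 0.0021186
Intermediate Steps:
1/(456 + (-6 + 2)²) = 1/(456 + (-4)²) = 1/(456 + 16) = 1/472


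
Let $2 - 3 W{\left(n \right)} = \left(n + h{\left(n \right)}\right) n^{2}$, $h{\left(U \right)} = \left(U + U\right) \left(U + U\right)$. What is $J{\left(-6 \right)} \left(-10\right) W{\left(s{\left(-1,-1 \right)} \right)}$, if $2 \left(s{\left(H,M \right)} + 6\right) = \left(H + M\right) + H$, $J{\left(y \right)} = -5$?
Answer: $- \frac{2446475}{12} \approx -2.0387 \cdot 10^{5}$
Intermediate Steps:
$h{\left(U \right)} = 4 U^{2}$ ($h{\left(U \right)} = 2 U 2 U = 4 U^{2}$)
$s{\left(H,M \right)} = -6 + H + \frac{M}{2}$ ($s{\left(H,M \right)} = -6 + \frac{\left(H + M\right) + H}{2} = -6 + \frac{M + 2 H}{2} = -6 + \left(H + \frac{M}{2}\right) = -6 + H + \frac{M}{2}$)
$W{\left(n \right)} = \frac{2}{3} - \frac{n^{2} \left(n + 4 n^{2}\right)}{3}$ ($W{\left(n \right)} = \frac{2}{3} - \frac{\left(n + 4 n^{2}\right) n^{2}}{3} = \frac{2}{3} - \frac{n^{2} \left(n + 4 n^{2}\right)}{3}$)
$J{\left(-6 \right)} \left(-10\right) W{\left(s{\left(-1,-1 \right)} \right)} = \left(-5\right) \left(-10\right) \left(\frac{2}{3} - \frac{4 \left(-6 - 1 + \frac{1}{2} \left(-1\right)\right)^{4}}{3} - \frac{\left(-6 - 1 + \frac{1}{2} \left(-1\right)\right)^{3}}{3}\right) = 50 \left(\frac{2}{3} - \frac{4 \left(-6 - 1 - \frac{1}{2}\right)^{4}}{3} - \frac{\left(-6 - 1 - \frac{1}{2}\right)^{3}}{3}\right) = 50 \left(\frac{2}{3} - \frac{4 \left(- \frac{15}{2}\right)^{4}}{3} - \frac{\left(- \frac{15}{2}\right)^{3}}{3}\right) = 50 \left(\frac{2}{3} - \frac{16875}{4} - - \frac{1125}{8}\right) = 50 \left(\frac{2}{3} - \frac{16875}{4} + \frac{1125}{8}\right) = 50 \left(- \frac{97859}{24}\right) = - \frac{2446475}{12}$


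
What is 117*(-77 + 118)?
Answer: 4797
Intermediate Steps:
117*(-77 + 118) = 117*41 = 4797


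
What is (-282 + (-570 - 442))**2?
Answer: 1674436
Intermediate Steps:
(-282 + (-570 - 442))**2 = (-282 - 1012)**2 = (-1294)**2 = 1674436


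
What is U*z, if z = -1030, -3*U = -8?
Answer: -8240/3 ≈ -2746.7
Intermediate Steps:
U = 8/3 (U = -⅓*(-8) = 8/3 ≈ 2.6667)
U*z = (8/3)*(-1030) = -8240/3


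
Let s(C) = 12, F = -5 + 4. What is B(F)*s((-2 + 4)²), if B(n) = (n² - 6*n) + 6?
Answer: 156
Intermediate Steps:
F = -1
B(n) = 6 + n² - 6*n
B(F)*s((-2 + 4)²) = (6 + (-1)² - 6*(-1))*12 = (6 + 1 + 6)*12 = 13*12 = 156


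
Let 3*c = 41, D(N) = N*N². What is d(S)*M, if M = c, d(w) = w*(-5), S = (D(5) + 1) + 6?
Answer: -9020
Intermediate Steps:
D(N) = N³
S = 132 (S = (5³ + 1) + 6 = (125 + 1) + 6 = 126 + 6 = 132)
c = 41/3 (c = (⅓)*41 = 41/3 ≈ 13.667)
d(w) = -5*w
M = 41/3 ≈ 13.667
d(S)*M = -5*132*(41/3) = -660*41/3 = -9020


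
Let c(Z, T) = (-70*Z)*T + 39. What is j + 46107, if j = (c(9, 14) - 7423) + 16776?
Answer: 46679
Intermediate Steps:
c(Z, T) = 39 - 70*T*Z (c(Z, T) = -70*T*Z + 39 = 39 - 70*T*Z)
j = 572 (j = ((39 - 70*14*9) - 7423) + 16776 = ((39 - 8820) - 7423) + 16776 = (-8781 - 7423) + 16776 = -16204 + 16776 = 572)
j + 46107 = 572 + 46107 = 46679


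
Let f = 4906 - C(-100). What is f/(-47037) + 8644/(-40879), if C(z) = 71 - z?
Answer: -600149893/1922825523 ≈ -0.31212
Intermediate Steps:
f = 4735 (f = 4906 - (71 - 1*(-100)) = 4906 - (71 + 100) = 4906 - 1*171 = 4906 - 171 = 4735)
f/(-47037) + 8644/(-40879) = 4735/(-47037) + 8644/(-40879) = 4735*(-1/47037) + 8644*(-1/40879) = -4735/47037 - 8644/40879 = -600149893/1922825523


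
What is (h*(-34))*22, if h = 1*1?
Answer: -748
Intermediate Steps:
h = 1
(h*(-34))*22 = (1*(-34))*22 = -34*22 = -748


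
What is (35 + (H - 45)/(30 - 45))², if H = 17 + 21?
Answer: 283024/225 ≈ 1257.9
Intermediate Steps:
H = 38
(35 + (H - 45)/(30 - 45))² = (35 + (38 - 45)/(30 - 45))² = (35 - 7/(-15))² = (35 - 7*(-1/15))² = (35 + 7/15)² = (532/15)² = 283024/225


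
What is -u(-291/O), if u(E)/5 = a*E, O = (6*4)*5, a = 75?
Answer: 7275/8 ≈ 909.38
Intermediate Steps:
O = 120 (O = 24*5 = 120)
u(E) = 375*E (u(E) = 5*(75*E) = 375*E)
-u(-291/O) = -375*(-291/120) = -375*(-291*1/120) = -375*(-97)/40 = -1*(-7275/8) = 7275/8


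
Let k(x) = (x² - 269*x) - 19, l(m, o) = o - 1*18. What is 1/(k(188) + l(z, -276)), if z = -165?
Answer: -1/15541 ≈ -6.4346e-5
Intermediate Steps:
l(m, o) = -18 + o (l(m, o) = o - 18 = -18 + o)
k(x) = -19 + x² - 269*x
1/(k(188) + l(z, -276)) = 1/((-19 + 188² - 269*188) + (-18 - 276)) = 1/((-19 + 35344 - 50572) - 294) = 1/(-15247 - 294) = 1/(-15541) = -1/15541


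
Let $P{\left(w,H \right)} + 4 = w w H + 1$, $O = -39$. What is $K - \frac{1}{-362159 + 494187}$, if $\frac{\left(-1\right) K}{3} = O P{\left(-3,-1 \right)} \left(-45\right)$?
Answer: $\frac{8341529039}{132028} \approx 63180.0$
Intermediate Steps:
$P{\left(w,H \right)} = -3 + H w^{2}$ ($P{\left(w,H \right)} = -4 + \left(w w H + 1\right) = -4 + \left(w^{2} H + 1\right) = -4 + \left(H w^{2} + 1\right) = -4 + \left(1 + H w^{2}\right) = -3 + H w^{2}$)
$K = 63180$ ($K = - 3 - 39 \left(-3 - \left(-3\right)^{2}\right) \left(-45\right) = - 3 - 39 \left(-3 - 9\right) \left(-45\right) = - 3 \left(-39\right) \left(-12\right) \left(-45\right) = - 3 \cdot 468 \left(-45\right) = \left(-3\right) \left(-21060\right) = 63180$)
$K - \frac{1}{-362159 + 494187} = 63180 - \frac{1}{-362159 + 494187} = 63180 - \frac{1}{132028} = \frac{8341529039}{132028}$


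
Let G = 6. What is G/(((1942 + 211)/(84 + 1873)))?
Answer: 11742/2153 ≈ 5.4538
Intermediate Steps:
G/(((1942 + 211)/(84 + 1873))) = 6/(((1942 + 211)/(84 + 1873))) = 6/((2153/1957)) = 6/((2153*(1/1957))) = 6/(2153/1957) = 6*(1957/2153) = 11742/2153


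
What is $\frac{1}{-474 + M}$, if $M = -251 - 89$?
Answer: $- \frac{1}{814} \approx -0.0012285$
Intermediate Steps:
$M = -340$ ($M = -251 - 89 = -340$)
$\frac{1}{-474 + M} = \frac{1}{-474 - 340} = \frac{1}{-814} = - \frac{1}{814}$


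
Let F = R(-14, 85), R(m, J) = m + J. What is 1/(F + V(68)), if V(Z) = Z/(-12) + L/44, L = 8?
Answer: 33/2162 ≈ 0.015264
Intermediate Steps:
V(Z) = 2/11 - Z/12 (V(Z) = Z/(-12) + 8/44 = Z*(-1/12) + 8*(1/44) = -Z/12 + 2/11 = 2/11 - Z/12)
R(m, J) = J + m
F = 71 (F = 85 - 14 = 71)
1/(F + V(68)) = 1/(71 + (2/11 - 1/12*68)) = 1/(71 + (2/11 - 17/3)) = 1/(71 - 181/33) = 1/(2162/33) = 33/2162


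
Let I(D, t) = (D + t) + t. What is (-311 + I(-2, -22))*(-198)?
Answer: 70686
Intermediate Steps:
I(D, t) = D + 2*t
(-311 + I(-2, -22))*(-198) = (-311 + (-2 + 2*(-22)))*(-198) = (-311 + (-2 - 44))*(-198) = (-311 - 46)*(-198) = -357*(-198) = 70686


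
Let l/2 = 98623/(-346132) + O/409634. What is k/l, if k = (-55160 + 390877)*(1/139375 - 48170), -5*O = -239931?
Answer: 79893715178370202095370426/1657849917688375 ≈ 4.8191e+10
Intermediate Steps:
O = 239931/5 (O = -⅕*(-239931) = 239931/5 ≈ 47986.)
k = -2253901124333033/139375 (k = 335717*(1/139375 - 48170) = 335717*(-6713693749/139375) = -2253901124333033/139375 ≈ -1.6171e+10)
l = -59474436509/177234294610 (l = 2*(98623/(-346132) + (239931/5)/409634) = 2*(98623*(-1/346132) + (239931/5)*(1/409634)) = 2*(-98623/346132 + 239931/2048170) = 2*(-59474436509/354468589220) = -59474436509/177234294610 ≈ -0.33557)
k/l = -2253901124333033/(139375*(-59474436509/177234294610)) = -2253901124333033/139375*(-177234294610/59474436509) = 79893715178370202095370426/1657849917688375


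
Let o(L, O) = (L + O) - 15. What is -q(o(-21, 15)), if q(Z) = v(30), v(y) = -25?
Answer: 25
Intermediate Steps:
o(L, O) = -15 + L + O
q(Z) = -25
-q(o(-21, 15)) = -1*(-25) = 25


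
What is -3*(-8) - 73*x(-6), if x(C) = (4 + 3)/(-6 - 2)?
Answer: 703/8 ≈ 87.875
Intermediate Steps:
x(C) = -7/8 (x(C) = 7/(-8) = 7*(-⅛) = -7/8)
-3*(-8) - 73*x(-6) = -3*(-8) - 73*(-7/8) = 24 + 511/8 = 703/8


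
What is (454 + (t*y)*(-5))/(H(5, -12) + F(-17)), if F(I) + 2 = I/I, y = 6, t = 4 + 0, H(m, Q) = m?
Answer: 167/2 ≈ 83.500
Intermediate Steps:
t = 4
F(I) = -1 (F(I) = -2 + I/I = -2 + 1 = -1)
(454 + (t*y)*(-5))/(H(5, -12) + F(-17)) = (454 + (4*6)*(-5))/(5 - 1) = (454 + 24*(-5))/4 = (454 - 120)*(¼) = 334*(¼) = 167/2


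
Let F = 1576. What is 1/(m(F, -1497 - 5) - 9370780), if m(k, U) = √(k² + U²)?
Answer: -468539/4390575653431 - √1184945/43905756534310 ≈ -1.0674e-7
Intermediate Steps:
m(k, U) = √(U² + k²)
1/(m(F, -1497 - 5) - 9370780) = 1/(√((-1497 - 5)² + 1576²) - 9370780) = 1/(√((-1502)² + 2483776) - 9370780) = 1/(√(2256004 + 2483776) - 9370780) = 1/(√4739780 - 9370780) = 1/(2*√1184945 - 9370780) = 1/(-9370780 + 2*√1184945)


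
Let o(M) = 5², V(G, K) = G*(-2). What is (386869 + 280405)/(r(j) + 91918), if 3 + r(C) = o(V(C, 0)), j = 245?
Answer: 333637/45970 ≈ 7.2577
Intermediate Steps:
V(G, K) = -2*G
o(M) = 25
r(C) = 22 (r(C) = -3 + 25 = 22)
(386869 + 280405)/(r(j) + 91918) = (386869 + 280405)/(22 + 91918) = 667274/91940 = 667274*(1/91940) = 333637/45970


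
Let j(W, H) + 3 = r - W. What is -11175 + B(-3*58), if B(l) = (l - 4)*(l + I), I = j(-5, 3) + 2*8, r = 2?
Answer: 16237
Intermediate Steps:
j(W, H) = -1 - W (j(W, H) = -3 + (2 - W) = -1 - W)
I = 20 (I = (-1 - 1*(-5)) + 2*8 = (-1 + 5) + 16 = 4 + 16 = 20)
B(l) = (-4 + l)*(20 + l) (B(l) = (l - 4)*(l + 20) = (-4 + l)*(20 + l))
-11175 + B(-3*58) = -11175 + (-80 + (-3*58)**2 + 16*(-3*58)) = -11175 + (-80 + (-174)**2 + 16*(-174)) = -11175 + (-80 + 30276 - 2784) = -11175 + 27412 = 16237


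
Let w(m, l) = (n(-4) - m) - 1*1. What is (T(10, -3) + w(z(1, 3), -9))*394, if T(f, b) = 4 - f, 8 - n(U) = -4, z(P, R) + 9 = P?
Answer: 5122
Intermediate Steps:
z(P, R) = -9 + P
n(U) = 12 (n(U) = 8 - 1*(-4) = 8 + 4 = 12)
w(m, l) = 11 - m (w(m, l) = (12 - m) - 1*1 = (12 - m) - 1 = 11 - m)
(T(10, -3) + w(z(1, 3), -9))*394 = ((4 - 1*10) + (11 - (-9 + 1)))*394 = ((4 - 10) + (11 - 1*(-8)))*394 = (-6 + (11 + 8))*394 = (-6 + 19)*394 = 13*394 = 5122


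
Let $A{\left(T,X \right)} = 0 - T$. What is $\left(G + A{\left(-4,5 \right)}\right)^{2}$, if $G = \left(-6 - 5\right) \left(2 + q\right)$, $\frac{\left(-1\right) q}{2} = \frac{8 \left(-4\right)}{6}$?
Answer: $\frac{164836}{9} \approx 18315.0$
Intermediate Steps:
$A{\left(T,X \right)} = - T$
$q = \frac{32}{3}$ ($q = - 2 \frac{8 \left(-4\right)}{6} = - 2 \left(\left(-32\right) \frac{1}{6}\right) = \left(-2\right) \left(- \frac{16}{3}\right) = \frac{32}{3} \approx 10.667$)
$G = - \frac{418}{3}$ ($G = \left(-6 - 5\right) \left(2 + \frac{32}{3}\right) = \left(-11\right) \frac{38}{3} = - \frac{418}{3} \approx -139.33$)
$\left(G + A{\left(-4,5 \right)}\right)^{2} = \left(- \frac{418}{3} - -4\right)^{2} = \left(- \frac{418}{3} + 4\right)^{2} = \left(- \frac{406}{3}\right)^{2} = \frac{164836}{9}$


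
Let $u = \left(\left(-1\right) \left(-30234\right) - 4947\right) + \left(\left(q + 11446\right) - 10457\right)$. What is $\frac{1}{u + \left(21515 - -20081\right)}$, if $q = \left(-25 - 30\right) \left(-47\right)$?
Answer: $\frac{1}{70457} \approx 1.4193 \cdot 10^{-5}$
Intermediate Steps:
$q = 2585$ ($q = \left(-55\right) \left(-47\right) = 2585$)
$u = 28861$ ($u = \left(\left(-1\right) \left(-30234\right) - 4947\right) + \left(\left(2585 + 11446\right) - 10457\right) = \left(30234 - 4947\right) + \left(14031 - 10457\right) = 25287 + 3574 = 28861$)
$\frac{1}{u + \left(21515 - -20081\right)} = \frac{1}{28861 + \left(21515 - -20081\right)} = \frac{1}{28861 + \left(21515 + 20081\right)} = \frac{1}{28861 + 41596} = \frac{1}{70457}$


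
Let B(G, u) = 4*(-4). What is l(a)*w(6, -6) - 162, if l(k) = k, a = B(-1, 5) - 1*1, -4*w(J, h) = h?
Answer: -375/2 ≈ -187.50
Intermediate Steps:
B(G, u) = -16
w(J, h) = -h/4
a = -17 (a = -16 - 1*1 = -16 - 1 = -17)
l(a)*w(6, -6) - 162 = -(-17)*(-6)/4 - 162 = -17*3/2 - 162 = -51/2 - 162 = -375/2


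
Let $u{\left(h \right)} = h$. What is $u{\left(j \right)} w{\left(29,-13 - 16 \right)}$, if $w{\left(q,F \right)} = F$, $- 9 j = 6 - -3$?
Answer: $29$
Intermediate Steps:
$j = -1$ ($j = - \frac{6 - -3}{9} = - \frac{6 + 3}{9} = \left(- \frac{1}{9}\right) 9 = -1$)
$u{\left(j \right)} w{\left(29,-13 - 16 \right)} = - (-13 - 16) = \left(-1\right) \left(-29\right) = 29$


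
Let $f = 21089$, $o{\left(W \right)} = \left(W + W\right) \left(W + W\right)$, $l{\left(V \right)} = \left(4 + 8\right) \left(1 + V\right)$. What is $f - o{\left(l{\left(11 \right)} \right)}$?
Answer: $-61855$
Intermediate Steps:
$l{\left(V \right)} = 12 + 12 V$ ($l{\left(V \right)} = 12 \left(1 + V\right) = 12 + 12 V$)
$o{\left(W \right)} = 4 W^{2}$ ($o{\left(W \right)} = 2 W 2 W = 4 W^{2}$)
$f - o{\left(l{\left(11 \right)} \right)} = 21089 - 4 \left(12 + 12 \cdot 11\right)^{2} = 21089 - 4 \left(12 + 132\right)^{2} = 21089 - 4 \cdot 144^{2} = 21089 - 4 \cdot 20736 = 21089 - 82944 = -61855$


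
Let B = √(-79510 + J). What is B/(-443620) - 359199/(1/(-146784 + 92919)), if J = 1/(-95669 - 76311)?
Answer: 19348254135 - I*√349743730395/930411800 ≈ 1.9348e+10 - 0.00063562*I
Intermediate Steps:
J = -1/171980 (J = 1/(-171980) = -1/171980 ≈ -5.8146e-6)
B = 41*I*√349743730395/85990 (B = √(-79510 - 1/171980) = √(-13674129801/171980) = 41*I*√349743730395/85990 ≈ 281.98*I)
B/(-443620) - 359199/(1/(-146784 + 92919)) = (41*I*√349743730395/85990)/(-443620) - 359199/(1/(-146784 + 92919)) = (41*I*√349743730395/85990)*(-1/443620) - 359199/(1/(-53865)) = -I*√349743730395/930411800 - 359199/(-1/53865) = -I*√349743730395/930411800 - 359199*(-53865) = -I*√349743730395/930411800 + 19348254135 = 19348254135 - I*√349743730395/930411800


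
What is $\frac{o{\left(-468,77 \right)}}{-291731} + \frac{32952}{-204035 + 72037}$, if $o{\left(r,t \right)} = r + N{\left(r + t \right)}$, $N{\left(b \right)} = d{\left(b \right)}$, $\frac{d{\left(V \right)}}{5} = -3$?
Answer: $- \frac{4774682439}{19253954269} \approx -0.24798$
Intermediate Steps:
$d{\left(V \right)} = -15$ ($d{\left(V \right)} = 5 \left(-3\right) = -15$)
$N{\left(b \right)} = -15$
$o{\left(r,t \right)} = -15 + r$ ($o{\left(r,t \right)} = r - 15 = -15 + r$)
$\frac{o{\left(-468,77 \right)}}{-291731} + \frac{32952}{-204035 + 72037} = \frac{-15 - 468}{-291731} + \frac{32952}{-204035 + 72037} = \left(-483\right) \left(- \frac{1}{291731}\right) + \frac{32952}{-131998} = \frac{483}{291731} + 32952 \left(- \frac{1}{131998}\right) = \frac{483}{291731} - \frac{16476}{65999} = - \frac{4774682439}{19253954269}$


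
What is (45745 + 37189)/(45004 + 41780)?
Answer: 41467/43392 ≈ 0.95564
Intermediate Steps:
(45745 + 37189)/(45004 + 41780) = 82934/86784 = 82934*(1/86784) = 41467/43392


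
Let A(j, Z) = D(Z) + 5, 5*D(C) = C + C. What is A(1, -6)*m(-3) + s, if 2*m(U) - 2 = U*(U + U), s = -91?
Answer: -65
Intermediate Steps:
D(C) = 2*C/5 (D(C) = (C + C)/5 = (2*C)/5 = 2*C/5)
A(j, Z) = 5 + 2*Z/5 (A(j, Z) = 2*Z/5 + 5 = 5 + 2*Z/5)
m(U) = 1 + U**2 (m(U) = 1 + (U*(U + U))/2 = 1 + (U*(2*U))/2 = 1 + (2*U**2)/2 = 1 + U**2)
A(1, -6)*m(-3) + s = (5 + (2/5)*(-6))*(1 + (-3)**2) - 91 = (5 - 12/5)*(1 + 9) - 91 = (13/5)*10 - 91 = 26 - 91 = -65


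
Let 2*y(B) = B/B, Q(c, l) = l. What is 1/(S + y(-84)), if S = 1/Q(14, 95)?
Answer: 190/97 ≈ 1.9588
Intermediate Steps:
y(B) = ½ (y(B) = (B/B)/2 = (½)*1 = ½)
S = 1/95 ≈ 0.010526
1/(S + y(-84)) = 1/(1/95 + ½) = 1/(97/190) = 190/97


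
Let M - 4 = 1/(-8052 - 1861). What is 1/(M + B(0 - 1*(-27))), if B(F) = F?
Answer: 9913/307302 ≈ 0.032258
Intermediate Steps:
M = 39651/9913 (M = 4 + 1/(-8052 - 1861) = 4 + 1/(-9913) = 4 - 1/9913 = 39651/9913 ≈ 3.9999)
1/(M + B(0 - 1*(-27))) = 1/(39651/9913 + (0 - 1*(-27))) = 1/(39651/9913 + (0 + 27)) = 1/(39651/9913 + 27) = 1/(307302/9913) = 9913/307302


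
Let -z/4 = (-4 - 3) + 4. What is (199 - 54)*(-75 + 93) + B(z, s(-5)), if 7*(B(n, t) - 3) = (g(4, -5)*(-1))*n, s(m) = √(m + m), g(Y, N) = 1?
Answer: 18279/7 ≈ 2611.3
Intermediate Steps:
s(m) = √2*√m (s(m) = √(2*m) = √2*√m)
z = 12 (z = -4*((-4 - 3) + 4) = -4*(-7 + 4) = -4*(-3) = 12)
B(n, t) = 3 - n/7 (B(n, t) = 3 + ((1*(-1))*n)/7 = 3 + (-n)/7 = 3 - n/7)
(199 - 54)*(-75 + 93) + B(z, s(-5)) = (199 - 54)*(-75 + 93) + (3 - ⅐*12) = 145*18 + (3 - 12/7) = 2610 + 9/7 = 18279/7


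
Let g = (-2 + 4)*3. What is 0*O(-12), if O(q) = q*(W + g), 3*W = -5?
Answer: 0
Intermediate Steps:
g = 6 (g = 2*3 = 6)
W = -5/3 (W = (⅓)*(-5) = -5/3 ≈ -1.6667)
O(q) = 13*q/3 (O(q) = q*(-5/3 + 6) = q*(13/3) = 13*q/3)
0*O(-12) = 0*((13/3)*(-12)) = 0*(-52) = 0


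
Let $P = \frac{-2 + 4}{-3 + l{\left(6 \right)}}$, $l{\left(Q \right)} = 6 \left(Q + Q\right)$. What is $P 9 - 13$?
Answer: $- \frac{293}{23} \approx -12.739$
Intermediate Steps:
$l{\left(Q \right)} = 12 Q$ ($l{\left(Q \right)} = 6 \cdot 2 Q = 12 Q$)
$P = \frac{2}{69}$ ($P = \frac{-2 + 4}{-3 + 12 \cdot 6} = \frac{2}{-3 + 72} = \frac{2}{69} \approx 0.028986$)
$P 9 - 13 = \frac{2}{69} \cdot 9 - 13 = \frac{6}{23} - 13 = - \frac{293}{23}$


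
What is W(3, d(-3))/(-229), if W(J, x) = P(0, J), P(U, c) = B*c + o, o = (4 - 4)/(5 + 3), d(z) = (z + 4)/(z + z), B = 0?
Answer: 0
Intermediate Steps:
d(z) = (4 + z)/(2*z) (d(z) = (4 + z)/((2*z)) = (4 + z)*(1/(2*z)) = (4 + z)/(2*z))
o = 0 (o = 0/8 = 0*(⅛) = 0)
P(U, c) = 0 (P(U, c) = 0*c + 0 = 0 + 0 = 0)
W(J, x) = 0
W(3, d(-3))/(-229) = 0/(-229) = 0*(-1/229) = 0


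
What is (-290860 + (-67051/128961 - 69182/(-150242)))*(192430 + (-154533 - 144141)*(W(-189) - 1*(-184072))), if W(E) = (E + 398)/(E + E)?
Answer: 1084386759155090252989155160/67813754967 ≈ 1.5991e+16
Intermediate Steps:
W(E) = (398 + E)/(2*E) (W(E) = (398 + E)/((2*E)) = (398 + E)*(1/(2*E)) = (398 + E)/(2*E))
(-290860 + (-67051/128961 - 69182/(-150242)))*(192430 + (-154533 - 144141)*(W(-189) - 1*(-184072))) = (-290860 + (-67051/128961 - 69182/(-150242)))*(192430 + (-154533 - 144141)*((½)*(398 - 189)/(-189) - 1*(-184072))) = (-290860 + (-67051*1/128961 - 69182*(-1/150242)))*(192430 - 298674*((½)*(-1/189)*209 + 184072)) = (-290860 + (-67051/128961 + 34591/75121))*(192430 - 298674*(-209/378 + 184072)) = (-290860 - 576048220/9687679281)*(192430 - 298674*69579007/378) = -2817758971719880*(192430 - 384841487717/7)/9687679281 = -2817758971719880/9687679281*(-384840140707/7) = 1084386759155090252989155160/67813754967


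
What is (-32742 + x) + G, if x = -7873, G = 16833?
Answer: -23782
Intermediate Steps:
(-32742 + x) + G = (-32742 - 7873) + 16833 = -40615 + 16833 = -23782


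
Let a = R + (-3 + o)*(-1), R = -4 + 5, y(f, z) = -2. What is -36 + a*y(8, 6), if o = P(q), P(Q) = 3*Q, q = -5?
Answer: -74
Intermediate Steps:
o = -15 (o = 3*(-5) = -15)
R = 1
a = 19 (a = 1 + (-3 - 15)*(-1) = 1 - 18*(-1) = 1 + 18 = 19)
-36 + a*y(8, 6) = -36 + 19*(-2) = -36 - 38 = -74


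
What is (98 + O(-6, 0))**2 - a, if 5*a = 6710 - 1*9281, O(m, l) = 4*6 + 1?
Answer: 78216/5 ≈ 15643.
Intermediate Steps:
O(m, l) = 25 (O(m, l) = 24 + 1 = 25)
a = -2571/5 (a = (6710 - 1*9281)/5 = (6710 - 9281)/5 = (1/5)*(-2571) = -2571/5 ≈ -514.20)
(98 + O(-6, 0))**2 - a = (98 + 25)**2 - 1*(-2571/5) = 123**2 + 2571/5 = 15129 + 2571/5 = 78216/5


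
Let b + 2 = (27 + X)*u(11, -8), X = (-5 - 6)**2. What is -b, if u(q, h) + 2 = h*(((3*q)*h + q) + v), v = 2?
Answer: -296886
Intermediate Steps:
u(q, h) = -2 + h*(2 + q + 3*h*q) (u(q, h) = -2 + h*(((3*q)*h + q) + 2) = -2 + h*((3*h*q + q) + 2) = -2 + h*((q + 3*h*q) + 2) = -2 + h*(2 + q + 3*h*q))
X = 121 (X = (-11)**2 = 121)
b = 296886 (b = -2 + (27 + 121)*(-2 + 2*(-8) - 8*11 + 3*11*(-8)**2) = -2 + 148*(-2 - 16 - 88 + 3*11*64) = -2 + 148*(-2 - 16 - 88 + 2112) = -2 + 148*2006 = -2 + 296888 = 296886)
-b = -1*296886 = -296886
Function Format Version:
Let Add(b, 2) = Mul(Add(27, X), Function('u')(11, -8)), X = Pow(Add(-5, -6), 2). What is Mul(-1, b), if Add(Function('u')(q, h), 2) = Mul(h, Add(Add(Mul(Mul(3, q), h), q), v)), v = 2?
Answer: -296886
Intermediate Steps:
Function('u')(q, h) = Add(-2, Mul(h, Add(2, q, Mul(3, h, q)))) (Function('u')(q, h) = Add(-2, Mul(h, Add(Add(Mul(Mul(3, q), h), q), 2))) = Add(-2, Mul(h, Add(Add(Mul(3, h, q), q), 2))) = Add(-2, Mul(h, Add(Add(q, Mul(3, h, q)), 2))) = Add(-2, Mul(h, Add(2, q, Mul(3, h, q)))))
X = 121 (X = Pow(-11, 2) = 121)
b = 296886 (b = Add(-2, Mul(Add(27, 121), Add(-2, Mul(2, -8), Mul(-8, 11), Mul(3, 11, Pow(-8, 2))))) = Add(-2, Mul(148, Add(-2, -16, -88, Mul(3, 11, 64)))) = Add(-2, Mul(148, Add(-2, -16, -88, 2112))) = Add(-2, Mul(148, 2006)) = Add(-2, 296888) = 296886)
Mul(-1, b) = Mul(-1, 296886) = -296886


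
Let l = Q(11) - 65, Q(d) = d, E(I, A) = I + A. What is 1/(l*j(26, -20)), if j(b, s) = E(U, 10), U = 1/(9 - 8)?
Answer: -1/594 ≈ -0.0016835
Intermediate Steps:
U = 1 (U = 1/1 = 1)
E(I, A) = A + I
j(b, s) = 11 (j(b, s) = 10 + 1 = 11)
l = -54 (l = 11 - 65 = -54)
1/(l*j(26, -20)) = 1/(-54*11) = 1/(-594) = -1/594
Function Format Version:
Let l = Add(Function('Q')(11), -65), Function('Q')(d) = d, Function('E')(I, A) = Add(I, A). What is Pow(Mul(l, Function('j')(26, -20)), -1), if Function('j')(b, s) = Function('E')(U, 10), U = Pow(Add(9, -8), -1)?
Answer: Rational(-1, 594) ≈ -0.0016835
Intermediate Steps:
U = 1 (U = Pow(1, -1) = 1)
Function('E')(I, A) = Add(A, I)
Function('j')(b, s) = 11 (Function('j')(b, s) = Add(10, 1) = 11)
l = -54 (l = Add(11, -65) = -54)
Pow(Mul(l, Function('j')(26, -20)), -1) = Pow(Mul(-54, 11), -1) = Pow(-594, -1) = Rational(-1, 594)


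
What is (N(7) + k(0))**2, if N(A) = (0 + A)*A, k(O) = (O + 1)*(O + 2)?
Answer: 2601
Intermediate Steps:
k(O) = (1 + O)*(2 + O)
N(A) = A**2 (N(A) = A*A = A**2)
(N(7) + k(0))**2 = (7**2 + (2 + 0**2 + 3*0))**2 = (49 + (2 + 0 + 0))**2 = (49 + 2)**2 = 51**2 = 2601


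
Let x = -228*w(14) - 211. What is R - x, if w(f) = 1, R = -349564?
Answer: -349125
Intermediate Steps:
x = -439 (x = -228*1 - 211 = -228 - 211 = -439)
R - x = -349564 - 1*(-439) = -349564 + 439 = -349125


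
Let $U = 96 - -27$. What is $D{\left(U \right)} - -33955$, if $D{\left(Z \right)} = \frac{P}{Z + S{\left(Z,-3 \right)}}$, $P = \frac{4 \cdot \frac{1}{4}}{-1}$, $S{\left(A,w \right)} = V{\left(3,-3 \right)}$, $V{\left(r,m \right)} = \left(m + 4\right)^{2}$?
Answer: $\frac{4210419}{124} \approx 33955.0$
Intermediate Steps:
$V{\left(r,m \right)} = \left(4 + m\right)^{2}$
$U = 123$ ($U = 96 + 27 = 123$)
$S{\left(A,w \right)} = 1$ ($S{\left(A,w \right)} = \left(4 - 3\right)^{2} = 1^{2} = 1$)
$P = -1$ ($P = 4 \cdot \frac{1}{4} \left(-1\right) = 1 \left(-1\right) = -1$)
$D{\left(Z \right)} = - \frac{1}{1 + Z}$ ($D{\left(Z \right)} = - \frac{1}{Z + 1} = - \frac{1}{1 + Z}$)
$D{\left(U \right)} - -33955 = - \frac{1}{1 + 123} - -33955 = - \frac{1}{124} + 33955 = \frac{4210419}{124}$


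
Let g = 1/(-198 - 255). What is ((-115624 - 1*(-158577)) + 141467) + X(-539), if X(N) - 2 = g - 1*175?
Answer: 83463890/453 ≈ 1.8425e+5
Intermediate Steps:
g = -1/453 (g = 1/(-453) = -1/453 ≈ -0.0022075)
X(N) = -78370/453 (X(N) = 2 + (-1/453 - 1*175) = 2 + (-1/453 - 175) = 2 - 79276/453 = -78370/453)
((-115624 - 1*(-158577)) + 141467) + X(-539) = ((-115624 - 1*(-158577)) + 141467) - 78370/453 = ((-115624 + 158577) + 141467) - 78370/453 = (42953 + 141467) - 78370/453 = 184420 - 78370/453 = 83463890/453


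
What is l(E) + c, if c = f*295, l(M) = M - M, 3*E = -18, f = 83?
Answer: 24485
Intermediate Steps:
E = -6 (E = (⅓)*(-18) = -6)
l(M) = 0
c = 24485 (c = 83*295 = 24485)
l(E) + c = 0 + 24485 = 24485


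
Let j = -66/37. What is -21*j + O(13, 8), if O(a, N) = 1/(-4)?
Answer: 5507/148 ≈ 37.209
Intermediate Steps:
j = -66/37 (j = -66*1/37 = -66/37 ≈ -1.7838)
O(a, N) = -¼
-21*j + O(13, 8) = -21*(-66/37) - ¼ = 1386/37 - ¼ = 5507/148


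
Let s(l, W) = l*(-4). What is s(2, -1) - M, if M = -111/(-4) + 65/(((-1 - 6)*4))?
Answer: -234/7 ≈ -33.429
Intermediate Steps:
M = 178/7 (M = -111*(-¼) + 65/((-7*4)) = 111/4 + 65/(-28) = 111/4 + 65*(-1/28) = 111/4 - 65/28 = 178/7 ≈ 25.429)
s(l, W) = -4*l
s(2, -1) - M = -4*2 - 1*178/7 = -8 - 178/7 = -234/7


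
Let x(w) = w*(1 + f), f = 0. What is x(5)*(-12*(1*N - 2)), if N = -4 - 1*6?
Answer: 720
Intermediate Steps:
N = -10 (N = -4 - 6 = -10)
x(w) = w (x(w) = w*(1 + 0) = w*1 = w)
x(5)*(-12*(1*N - 2)) = 5*(-12*(1*(-10) - 2)) = 5*(-12*(-10 - 2)) = 5*(-12*(-12)) = 5*144 = 720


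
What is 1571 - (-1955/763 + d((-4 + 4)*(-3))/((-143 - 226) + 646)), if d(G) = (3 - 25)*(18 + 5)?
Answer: 332960034/211351 ≈ 1575.4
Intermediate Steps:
d(G) = -506 (d(G) = -22*23 = -506)
1571 - (-1955/763 + d((-4 + 4)*(-3))/((-143 - 226) + 646)) = 1571 - (-1955/763 - 506/((-143 - 226) + 646)) = 1571 - (-1955*1/763 - 506/(-369 + 646)) = 1571 - (-1955/763 - 506/277) = 1571 - 1*(-927613/211351) = 1571 + 927613/211351 = 332960034/211351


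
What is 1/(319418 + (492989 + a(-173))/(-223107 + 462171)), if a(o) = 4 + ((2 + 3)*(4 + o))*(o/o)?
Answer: 59766/19090459225 ≈ 3.1307e-6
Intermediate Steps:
a(o) = 24 + 5*o (a(o) = 4 + (5*(4 + o))*1 = 4 + (20 + 5*o)*1 = 4 + (20 + 5*o) = 24 + 5*o)
1/(319418 + (492989 + a(-173))/(-223107 + 462171)) = 1/(319418 + (492989 + (24 + 5*(-173)))/(-223107 + 462171)) = 1/(319418 + (492989 + (24 - 865))/239064) = 1/(319418 + (492989 - 841)*(1/239064)) = 1/(319418 + 492148*(1/239064)) = 1/(319418 + 123037/59766) = 1/(19090459225/59766) = 59766/19090459225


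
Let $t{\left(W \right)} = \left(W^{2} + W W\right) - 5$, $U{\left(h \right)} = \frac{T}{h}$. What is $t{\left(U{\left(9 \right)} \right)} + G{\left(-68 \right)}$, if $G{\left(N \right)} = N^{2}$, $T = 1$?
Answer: $\frac{374141}{81} \approx 4619.0$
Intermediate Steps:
$U{\left(h \right)} = \frac{1}{h}$ ($U{\left(h \right)} = 1 \frac{1}{h} = \frac{1}{h}$)
$t{\left(W \right)} = -5 + 2 W^{2}$ ($t{\left(W \right)} = \left(W^{2} + W^{2}\right) - 5 = 2 W^{2} - 5 = -5 + 2 W^{2}$)
$t{\left(U{\left(9 \right)} \right)} + G{\left(-68 \right)} = \left(-5 + 2 \left(\frac{1}{9}\right)^{2}\right) + \left(-68\right)^{2} = \left(-5 + \frac{2}{81}\right) + 4624 = - \frac{403}{81} + 4624 = \frac{374141}{81}$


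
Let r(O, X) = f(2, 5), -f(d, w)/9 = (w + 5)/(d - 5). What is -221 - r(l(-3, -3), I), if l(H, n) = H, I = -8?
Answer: -251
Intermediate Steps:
f(d, w) = -9*(5 + w)/(-5 + d) (f(d, w) = -9*(w + 5)/(d - 5) = -9*(5 + w)/(-5 + d))
r(O, X) = 30 (r(O, X) = 9*(-5 - 1*5)/(-5 + 2) = 9*(-5 - 5)/(-3) = 9*(-1/3)*(-10) = 30)
-221 - r(l(-3, -3), I) = -221 - 1*30 = -221 - 30 = -251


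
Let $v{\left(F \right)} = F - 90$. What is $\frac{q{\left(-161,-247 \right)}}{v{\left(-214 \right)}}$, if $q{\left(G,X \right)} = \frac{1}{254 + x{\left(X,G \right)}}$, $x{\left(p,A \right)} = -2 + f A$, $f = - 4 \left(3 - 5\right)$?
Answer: $\frac{1}{314944} \approx 3.1752 \cdot 10^{-6}$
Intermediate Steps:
$f = 8$ ($f = \left(-4\right) \left(-2\right) = 8$)
$v{\left(F \right)} = -90 + F$ ($v{\left(F \right)} = F - 90 = -90 + F$)
$x{\left(p,A \right)} = -2 + 8 A$
$q{\left(G,X \right)} = \frac{1}{252 + 8 G}$ ($q{\left(G,X \right)} = \frac{1}{254 + \left(-2 + 8 G\right)} = \frac{1}{252 + 8 G}$)
$\frac{q{\left(-161,-247 \right)}}{v{\left(-214 \right)}} = \frac{\frac{1}{4} \frac{1}{63 + 2 \left(-161\right)}}{-90 - 214} = \frac{\frac{1}{4} \frac{1}{63 - 322}}{-304} = \frac{1}{4 \left(-259\right)} \left(- \frac{1}{304}\right) = \frac{1}{4} \left(- \frac{1}{259}\right) \left(- \frac{1}{304}\right) = \left(- \frac{1}{1036}\right) \left(- \frac{1}{304}\right) = \frac{1}{314944}$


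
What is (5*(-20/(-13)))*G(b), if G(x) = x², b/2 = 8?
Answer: 25600/13 ≈ 1969.2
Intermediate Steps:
b = 16 (b = 2*8 = 16)
(5*(-20/(-13)))*G(b) = (5*(-20/(-13)))*16² = (5*(-20*(-1/13)))*256 = (5*(20/13))*256 = (100/13)*256 = 25600/13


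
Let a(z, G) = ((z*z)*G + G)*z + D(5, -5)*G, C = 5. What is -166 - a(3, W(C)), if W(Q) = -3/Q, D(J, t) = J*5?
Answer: -133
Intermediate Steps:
D(J, t) = 5*J
a(z, G) = 25*G + z*(G + G*z²) (a(z, G) = ((z*z)*G + G)*z + (5*5)*G = (z²*G + G)*z + 25*G = (G*z² + G)*z + 25*G = (G + G*z²)*z + 25*G = z*(G + G*z²) + 25*G = 25*G + z*(G + G*z²))
-166 - a(3, W(C)) = -166 - (-3/5)*(25 + 3 + 3³) = -166 - (-3*⅕)*(25 + 3 + 27) = -166 - (-3)*55/5 = -166 - 1*(-33) = -166 + 33 = -133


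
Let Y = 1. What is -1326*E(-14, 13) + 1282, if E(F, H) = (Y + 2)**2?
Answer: -10652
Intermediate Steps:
E(F, H) = 9 (E(F, H) = (1 + 2)**2 = 3**2 = 9)
-1326*E(-14, 13) + 1282 = -1326*9 + 1282 = -11934 + 1282 = -10652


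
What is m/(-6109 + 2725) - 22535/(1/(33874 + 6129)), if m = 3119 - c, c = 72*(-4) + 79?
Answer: -381320797331/423 ≈ -9.0147e+8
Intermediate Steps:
c = -209 (c = -288 + 79 = -209)
m = 3328 (m = 3119 - 1*(-209) = 3119 + 209 = 3328)
m/(-6109 + 2725) - 22535/(1/(33874 + 6129)) = 3328/(-6109 + 2725) - 22535/(1/(33874 + 6129)) = 3328/(-3384) - 22535/(1/40003) = 3328*(-1/3384) - 22535/1/40003 = -416/423 - 22535*40003 = -416/423 - 901467605 = -381320797331/423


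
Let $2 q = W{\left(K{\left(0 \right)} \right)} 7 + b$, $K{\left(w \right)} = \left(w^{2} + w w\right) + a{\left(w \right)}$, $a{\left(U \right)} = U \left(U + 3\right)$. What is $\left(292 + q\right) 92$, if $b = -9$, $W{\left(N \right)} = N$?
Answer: $26450$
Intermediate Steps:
$a{\left(U \right)} = U \left(3 + U\right)$
$K{\left(w \right)} = 2 w^{2} + w \left(3 + w\right)$ ($K{\left(w \right)} = \left(w^{2} + w w\right) + w \left(3 + w\right) = \left(w^{2} + w^{2}\right) + w \left(3 + w\right) = 2 w^{2} + w \left(3 + w\right)$)
$q = - \frac{9}{2}$ ($q = \frac{3 \cdot 0 \left(1 + 0\right) 7 - 9}{2} = \frac{3 \cdot 0 \cdot 1 \cdot 7 - 9}{2} = \frac{0 \cdot 7 - 9}{2} = \frac{0 - 9}{2} = \frac{1}{2} \left(-9\right) = - \frac{9}{2} \approx -4.5$)
$\left(292 + q\right) 92 = \left(292 - \frac{9}{2}\right) 92 = \frac{575}{2} \cdot 92 = 26450$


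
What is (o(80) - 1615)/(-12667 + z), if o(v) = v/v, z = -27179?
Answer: 269/6641 ≈ 0.040506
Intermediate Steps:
o(v) = 1
(o(80) - 1615)/(-12667 + z) = (1 - 1615)/(-12667 - 27179) = -1614/(-39846) = -1614*(-1/39846) = 269/6641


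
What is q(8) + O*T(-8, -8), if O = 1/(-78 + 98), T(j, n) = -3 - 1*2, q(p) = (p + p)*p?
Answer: 511/4 ≈ 127.75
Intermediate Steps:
q(p) = 2*p² (q(p) = (2*p)*p = 2*p²)
T(j, n) = -5 (T(j, n) = -3 - 2 = -5)
O = 1/20 ≈ 0.050000
q(8) + O*T(-8, -8) = 2*8² + (1/20)*(-5) = 2*64 - ¼ = 128 - ¼ = 511/4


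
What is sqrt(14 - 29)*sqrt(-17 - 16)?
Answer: -3*sqrt(55) ≈ -22.249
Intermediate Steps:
sqrt(14 - 29)*sqrt(-17 - 16) = sqrt(-15)*sqrt(-33) = (I*sqrt(15))*(I*sqrt(33)) = -3*sqrt(55)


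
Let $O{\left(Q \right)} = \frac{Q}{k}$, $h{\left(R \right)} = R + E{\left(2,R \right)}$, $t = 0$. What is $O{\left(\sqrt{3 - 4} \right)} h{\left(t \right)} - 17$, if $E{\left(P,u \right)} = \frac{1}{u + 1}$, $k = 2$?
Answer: $-17 + \frac{i}{2} \approx -17.0 + 0.5 i$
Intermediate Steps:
$E{\left(P,u \right)} = \frac{1}{1 + u}$
$h{\left(R \right)} = R + \frac{1}{1 + R}$
$O{\left(Q \right)} = \frac{Q}{2}$
$O{\left(\sqrt{3 - 4} \right)} h{\left(t \right)} - 17 = \frac{\sqrt{3 - 4}}{2} \frac{1 + 0 \left(1 + 0\right)}{1 + 0} - 17 = \frac{\sqrt{-1}}{2} \frac{1 + 0 \cdot 1}{1} - 17 = \frac{i}{2} \cdot 1 \left(1 + 0\right) - 17 = \frac{i}{2} \cdot 1 \cdot 1 - 17 = \frac{i}{2} \cdot 1 - 17 = \frac{i}{2} - 17 = -17 + \frac{i}{2}$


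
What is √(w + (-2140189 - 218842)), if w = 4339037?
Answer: √1980006 ≈ 1407.1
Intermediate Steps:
√(w + (-2140189 - 218842)) = √(4339037 + (-2140189 - 218842)) = √(4339037 - 2359031) = √1980006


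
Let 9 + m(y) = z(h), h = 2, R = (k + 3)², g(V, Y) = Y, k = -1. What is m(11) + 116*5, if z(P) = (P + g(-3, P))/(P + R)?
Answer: 1715/3 ≈ 571.67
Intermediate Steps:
R = 4 (R = (-1 + 3)² = 2² = 4)
z(P) = 2*P/(4 + P) (z(P) = (P + P)/(P + 4) = (2*P)/(4 + P) = 2*P/(4 + P))
m(y) = -25/3 (m(y) = -9 + 2*2/(4 + 2) = -9 + 2*2/6 = -9 + 2*2*(⅙) = -9 + ⅔ = -25/3)
m(11) + 116*5 = -25/3 + 116*5 = -25/3 + 580 = 1715/3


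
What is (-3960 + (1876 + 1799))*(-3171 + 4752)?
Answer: -450585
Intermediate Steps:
(-3960 + (1876 + 1799))*(-3171 + 4752) = (-3960 + 3675)*1581 = -285*1581 = -450585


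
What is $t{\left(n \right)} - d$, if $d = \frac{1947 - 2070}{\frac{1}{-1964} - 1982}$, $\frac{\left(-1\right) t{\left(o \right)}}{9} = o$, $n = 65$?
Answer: $- \frac{2277441237}{3892649} \approx -585.06$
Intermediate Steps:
$t{\left(o \right)} = - 9 o$
$d = \frac{241572}{3892649}$ ($d = - \frac{123}{- \frac{1}{1964} - 1982} = - \frac{123}{- \frac{3892649}{1964}} = \left(-123\right) \left(- \frac{1964}{3892649}\right) = \frac{241572}{3892649} \approx 0.062059$)
$t{\left(n \right)} - d = \left(-9\right) 65 - \frac{241572}{3892649} = -585 - \frac{241572}{3892649} = - \frac{2277441237}{3892649}$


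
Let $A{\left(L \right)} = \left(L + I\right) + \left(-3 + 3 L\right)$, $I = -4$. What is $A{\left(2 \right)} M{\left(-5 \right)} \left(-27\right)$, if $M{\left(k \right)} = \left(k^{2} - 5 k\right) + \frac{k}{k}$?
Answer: $-1377$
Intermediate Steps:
$M{\left(k \right)} = 1 + k^{2} - 5 k$ ($M{\left(k \right)} = \left(k^{2} - 5 k\right) + 1 = 1 + k^{2} - 5 k$)
$A{\left(L \right)} = -7 + 4 L$ ($A{\left(L \right)} = \left(L - 4\right) + \left(-3 + 3 L\right) = \left(-4 + L\right) + \left(-3 + 3 L\right) = -7 + 4 L$)
$A{\left(2 \right)} M{\left(-5 \right)} \left(-27\right) = \left(-7 + 4 \cdot 2\right) \left(1 + \left(-5\right)^{2} - -25\right) \left(-27\right) = \left(-7 + 8\right) \left(1 + 25 + 25\right) \left(-27\right) = 1 \cdot 51 \left(-27\right) = 51 \left(-27\right) = -1377$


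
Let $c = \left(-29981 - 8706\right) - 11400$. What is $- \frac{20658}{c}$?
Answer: $\frac{20658}{50087} \approx 0.41244$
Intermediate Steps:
$c = -50087$ ($c = -38687 - 11400 = -50087$)
$- \frac{20658}{c} = - \frac{20658}{-50087} = \left(-20658\right) \left(- \frac{1}{50087}\right) = \frac{20658}{50087}$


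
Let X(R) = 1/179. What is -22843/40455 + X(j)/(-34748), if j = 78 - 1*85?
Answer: -142081033411/251625730860 ≈ -0.56465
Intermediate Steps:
j = -7 (j = 78 - 85 = -7)
X(R) = 1/179
-22843/40455 + X(j)/(-34748) = -22843/40455 + (1/179)/(-34748) = -22843*1/40455 + (1/179)*(-1/34748) = -22843/40455 - 1/6219892 = -142081033411/251625730860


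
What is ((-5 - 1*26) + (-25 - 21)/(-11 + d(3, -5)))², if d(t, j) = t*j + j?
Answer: 837225/961 ≈ 871.20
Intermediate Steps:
d(t, j) = j + j*t (d(t, j) = j*t + j = j + j*t)
((-5 - 1*26) + (-25 - 21)/(-11 + d(3, -5)))² = ((-5 - 1*26) + (-25 - 21)/(-11 - 5*(1 + 3)))² = ((-5 - 26) - 46/(-11 - 5*4))² = (-31 - 46/(-11 - 20))² = (-31 - 46/(-31))² = (-31 - 46*(-1/31))² = (-31 + 46/31)² = (-915/31)² = 837225/961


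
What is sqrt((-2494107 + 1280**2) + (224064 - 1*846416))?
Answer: I*sqrt(1478059) ≈ 1215.8*I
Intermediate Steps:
sqrt((-2494107 + 1280**2) + (224064 - 1*846416)) = sqrt((-2494107 + 1638400) + (224064 - 846416)) = sqrt(-855707 - 622352) = sqrt(-1478059) = I*sqrt(1478059)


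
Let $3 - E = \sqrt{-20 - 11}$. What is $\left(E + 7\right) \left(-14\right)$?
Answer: $-140 + 14 i \sqrt{31} \approx -140.0 + 77.949 i$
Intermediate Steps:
$E = 3 - i \sqrt{31}$ ($E = 3 - \sqrt{-20 - 11} = 3 - \sqrt{-31} = 3 - i \sqrt{31} \approx 3.0 - 5.5678 i$)
$\left(E + 7\right) \left(-14\right) = \left(\left(3 - i \sqrt{31}\right) + 7\right) \left(-14\right) = \left(10 - i \sqrt{31}\right) \left(-14\right) = -140 + 14 i \sqrt{31}$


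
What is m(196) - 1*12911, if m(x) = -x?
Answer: -13107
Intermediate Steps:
m(196) - 1*12911 = -1*196 - 1*12911 = -196 - 12911 = -13107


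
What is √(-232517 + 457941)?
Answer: 4*√14089 ≈ 474.79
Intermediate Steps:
√(-232517 + 457941) = √225424 = 4*√14089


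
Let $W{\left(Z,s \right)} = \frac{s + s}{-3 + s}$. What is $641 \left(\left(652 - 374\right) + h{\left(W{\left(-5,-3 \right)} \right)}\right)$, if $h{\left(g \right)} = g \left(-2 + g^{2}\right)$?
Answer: $177557$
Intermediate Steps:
$W{\left(Z,s \right)} = \frac{2 s}{-3 + s}$
$641 \left(\left(652 - 374\right) + h{\left(W{\left(-5,-3 \right)} \right)}\right) = 641 \left(\left(652 - 374\right) + 2 \left(-3\right) \frac{1}{-3 - 3} \left(-2 + \left(2 \left(-3\right) \frac{1}{-3 - 3}\right)^{2}\right)\right) = 641 \left(\left(652 - 374\right) + 2 \left(-3\right) \frac{1}{-6} \left(-2 + \left(2 \left(-3\right) \frac{1}{-6}\right)^{2}\right)\right) = 641 \left(278 + 2 \left(-3\right) \left(- \frac{1}{6}\right) \left(-2 + \left(2 \left(-3\right) \left(- \frac{1}{6}\right)\right)^{2}\right)\right) = 641 \left(278 + 1 \left(-2 + 1^{2}\right)\right) = 641 \left(278 + 1 \left(-2 + 1\right)\right) = 641 \left(278 + 1 \left(-1\right)\right) = 641 \left(278 - 1\right) = 641 \cdot 277 = 177557$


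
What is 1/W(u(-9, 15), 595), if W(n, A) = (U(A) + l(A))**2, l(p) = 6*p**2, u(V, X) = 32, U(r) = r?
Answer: 1/4514541315025 ≈ 2.2151e-13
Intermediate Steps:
W(n, A) = (A + 6*A**2)**2
1/W(u(-9, 15), 595) = 1/(595**2*(1 + 6*595)**2) = 1/(354025*(1 + 3570)**2) = 1/(354025*3571**2) = 1/(354025*12752041) = 1/4514541315025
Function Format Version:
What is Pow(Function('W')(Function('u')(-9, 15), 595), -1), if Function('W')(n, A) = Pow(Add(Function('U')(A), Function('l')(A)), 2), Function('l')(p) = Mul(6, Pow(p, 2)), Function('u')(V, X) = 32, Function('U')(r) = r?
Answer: Rational(1, 4514541315025) ≈ 2.2151e-13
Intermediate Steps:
Function('W')(n, A) = Pow(Add(A, Mul(6, Pow(A, 2))), 2)
Pow(Function('W')(Function('u')(-9, 15), 595), -1) = Pow(Mul(Pow(595, 2), Pow(Add(1, Mul(6, 595)), 2)), -1) = Pow(Mul(354025, Pow(Add(1, 3570), 2)), -1) = Pow(Mul(354025, Pow(3571, 2)), -1) = Pow(Mul(354025, 12752041), -1) = Pow(4514541315025, -1) = Rational(1, 4514541315025)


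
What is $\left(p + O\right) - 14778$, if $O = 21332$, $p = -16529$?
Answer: $-9975$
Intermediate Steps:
$\left(p + O\right) - 14778 = \left(-16529 + 21332\right) - 14778 = 4803 - 14778 = -9975$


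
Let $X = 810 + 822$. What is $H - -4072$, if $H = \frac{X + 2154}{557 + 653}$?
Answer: $\frac{2465453}{605} \approx 4075.1$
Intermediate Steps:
$X = 1632$
$H = \frac{1893}{605}$ ($H = \frac{1632 + 2154}{557 + 653} = \frac{3786}{1210} = 3786 \cdot \frac{1}{1210} = \frac{1893}{605} \approx 3.1289$)
$H - -4072 = \frac{1893}{605} - -4072 = \frac{1893}{605} + 4072 = \frac{2465453}{605}$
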